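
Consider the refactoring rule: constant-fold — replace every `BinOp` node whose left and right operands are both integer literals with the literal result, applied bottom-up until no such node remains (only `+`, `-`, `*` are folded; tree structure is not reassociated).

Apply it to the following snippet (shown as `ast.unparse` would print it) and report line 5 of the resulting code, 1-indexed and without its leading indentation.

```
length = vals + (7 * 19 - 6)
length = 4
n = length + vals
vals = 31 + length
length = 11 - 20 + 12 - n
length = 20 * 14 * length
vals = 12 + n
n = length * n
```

length = 3 - n

Transformed code:
length = vals + 127
length = 4
n = length + vals
vals = 31 + length
length = 3 - n
length = 280 * length
vals = 12 + n
n = length * n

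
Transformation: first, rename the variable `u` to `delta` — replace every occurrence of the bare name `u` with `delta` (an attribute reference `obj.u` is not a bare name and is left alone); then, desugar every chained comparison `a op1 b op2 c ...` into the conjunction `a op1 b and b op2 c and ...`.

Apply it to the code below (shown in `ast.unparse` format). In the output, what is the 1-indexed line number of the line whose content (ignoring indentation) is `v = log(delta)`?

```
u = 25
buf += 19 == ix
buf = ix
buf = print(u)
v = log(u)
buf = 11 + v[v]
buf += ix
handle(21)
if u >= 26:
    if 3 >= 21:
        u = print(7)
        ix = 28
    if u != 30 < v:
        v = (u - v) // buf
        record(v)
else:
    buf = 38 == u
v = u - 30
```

5

Transformed code:
delta = 25
buf += 19 == ix
buf = ix
buf = print(delta)
v = log(delta)
buf = 11 + v[v]
buf += ix
handle(21)
if delta >= 26:
    if 3 >= 21:
        delta = print(7)
        ix = 28
    if delta != 30 and 30 < v:
        v = (delta - v) // buf
        record(v)
else:
    buf = 38 == delta
v = delta - 30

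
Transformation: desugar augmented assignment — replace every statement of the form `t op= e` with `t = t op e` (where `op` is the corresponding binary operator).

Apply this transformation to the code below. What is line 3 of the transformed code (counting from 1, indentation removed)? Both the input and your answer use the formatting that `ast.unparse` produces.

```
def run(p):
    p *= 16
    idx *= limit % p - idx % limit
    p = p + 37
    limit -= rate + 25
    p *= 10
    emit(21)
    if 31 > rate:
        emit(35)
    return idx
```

Transformed code:
def run(p):
    p = p * 16
    idx = idx * (limit % p - idx % limit)
    p = p + 37
    limit = limit - (rate + 25)
    p = p * 10
    emit(21)
    if 31 > rate:
        emit(35)
    return idx

idx = idx * (limit % p - idx % limit)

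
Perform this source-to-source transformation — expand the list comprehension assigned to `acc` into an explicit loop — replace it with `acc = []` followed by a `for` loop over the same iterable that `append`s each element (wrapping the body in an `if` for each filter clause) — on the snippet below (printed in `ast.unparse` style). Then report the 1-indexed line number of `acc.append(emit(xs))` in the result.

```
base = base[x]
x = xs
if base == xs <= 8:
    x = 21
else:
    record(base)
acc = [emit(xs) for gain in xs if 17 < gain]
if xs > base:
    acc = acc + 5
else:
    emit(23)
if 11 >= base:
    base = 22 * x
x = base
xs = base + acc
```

Transformed code:
base = base[x]
x = xs
if base == xs <= 8:
    x = 21
else:
    record(base)
acc = []
for gain in xs:
    if 17 < gain:
        acc.append(emit(xs))
if xs > base:
    acc = acc + 5
else:
    emit(23)
if 11 >= base:
    base = 22 * x
x = base
xs = base + acc

10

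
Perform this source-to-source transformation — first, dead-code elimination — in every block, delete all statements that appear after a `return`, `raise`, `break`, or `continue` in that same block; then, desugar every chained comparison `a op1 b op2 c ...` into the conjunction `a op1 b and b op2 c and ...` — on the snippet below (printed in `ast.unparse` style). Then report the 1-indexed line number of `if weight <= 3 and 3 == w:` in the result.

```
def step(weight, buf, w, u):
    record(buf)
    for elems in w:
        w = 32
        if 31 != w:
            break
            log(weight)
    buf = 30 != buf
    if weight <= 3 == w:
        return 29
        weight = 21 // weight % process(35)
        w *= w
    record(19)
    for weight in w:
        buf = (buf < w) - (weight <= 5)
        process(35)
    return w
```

Transformed code:
def step(weight, buf, w, u):
    record(buf)
    for elems in w:
        w = 32
        if 31 != w:
            break
    buf = 30 != buf
    if weight <= 3 and 3 == w:
        return 29
    record(19)
    for weight in w:
        buf = (buf < w) - (weight <= 5)
        process(35)
    return w

8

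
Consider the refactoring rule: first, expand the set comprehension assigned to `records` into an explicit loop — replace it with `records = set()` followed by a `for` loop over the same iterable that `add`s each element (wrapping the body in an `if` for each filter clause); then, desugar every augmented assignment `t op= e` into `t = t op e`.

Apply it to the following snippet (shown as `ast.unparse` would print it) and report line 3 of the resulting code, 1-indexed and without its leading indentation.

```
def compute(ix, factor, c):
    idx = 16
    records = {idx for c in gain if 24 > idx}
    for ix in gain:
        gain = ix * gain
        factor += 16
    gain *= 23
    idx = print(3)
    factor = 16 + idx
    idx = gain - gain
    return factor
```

records = set()

Transformed code:
def compute(ix, factor, c):
    idx = 16
    records = set()
    for c in gain:
        if 24 > idx:
            records.add(idx)
    for ix in gain:
        gain = ix * gain
        factor = factor + 16
    gain = gain * 23
    idx = print(3)
    factor = 16 + idx
    idx = gain - gain
    return factor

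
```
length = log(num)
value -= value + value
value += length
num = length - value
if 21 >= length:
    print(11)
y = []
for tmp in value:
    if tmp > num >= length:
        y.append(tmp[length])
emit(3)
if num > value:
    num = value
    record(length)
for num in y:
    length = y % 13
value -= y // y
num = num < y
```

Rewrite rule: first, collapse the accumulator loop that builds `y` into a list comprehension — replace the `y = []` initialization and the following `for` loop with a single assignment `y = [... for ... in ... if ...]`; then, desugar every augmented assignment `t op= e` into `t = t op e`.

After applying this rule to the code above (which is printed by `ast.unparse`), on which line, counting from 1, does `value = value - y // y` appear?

Transformed code:
length = log(num)
value = value - (value + value)
value = value + length
num = length - value
if 21 >= length:
    print(11)
y = [tmp[length] for tmp in value if tmp > num >= length]
emit(3)
if num > value:
    num = value
    record(length)
for num in y:
    length = y % 13
value = value - y // y
num = num < y

14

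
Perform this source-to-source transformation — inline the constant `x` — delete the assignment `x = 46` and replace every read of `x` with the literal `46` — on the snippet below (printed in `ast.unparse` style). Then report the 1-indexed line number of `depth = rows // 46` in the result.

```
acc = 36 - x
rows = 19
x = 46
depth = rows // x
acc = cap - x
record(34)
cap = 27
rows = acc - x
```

3

Transformed code:
acc = 36 - 46
rows = 19
depth = rows // 46
acc = cap - 46
record(34)
cap = 27
rows = acc - 46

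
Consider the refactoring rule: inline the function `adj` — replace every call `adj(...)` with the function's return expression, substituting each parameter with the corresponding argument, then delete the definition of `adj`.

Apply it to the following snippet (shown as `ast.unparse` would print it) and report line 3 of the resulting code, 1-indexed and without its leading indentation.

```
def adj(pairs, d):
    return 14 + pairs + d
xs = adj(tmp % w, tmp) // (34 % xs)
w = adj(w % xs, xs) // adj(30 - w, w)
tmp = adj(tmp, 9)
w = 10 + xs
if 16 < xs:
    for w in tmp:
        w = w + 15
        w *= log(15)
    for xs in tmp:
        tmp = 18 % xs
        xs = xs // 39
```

Transformed code:
xs = (14 + tmp % w + tmp) // (34 % xs)
w = (14 + w % xs + xs) // (14 + (30 - w) + w)
tmp = 14 + tmp + 9
w = 10 + xs
if 16 < xs:
    for w in tmp:
        w = w + 15
        w *= log(15)
    for xs in tmp:
        tmp = 18 % xs
        xs = xs // 39

tmp = 14 + tmp + 9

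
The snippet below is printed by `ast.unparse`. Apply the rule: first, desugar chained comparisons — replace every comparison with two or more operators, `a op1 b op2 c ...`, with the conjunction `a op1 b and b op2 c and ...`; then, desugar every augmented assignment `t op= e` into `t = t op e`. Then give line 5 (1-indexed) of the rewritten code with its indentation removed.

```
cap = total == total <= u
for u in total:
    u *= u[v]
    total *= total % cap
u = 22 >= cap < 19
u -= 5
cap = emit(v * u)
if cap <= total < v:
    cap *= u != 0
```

Transformed code:
cap = total == total and total <= u
for u in total:
    u = u * u[v]
    total = total * (total % cap)
u = 22 >= cap and cap < 19
u = u - 5
cap = emit(v * u)
if cap <= total and total < v:
    cap = cap * (u != 0)

u = 22 >= cap and cap < 19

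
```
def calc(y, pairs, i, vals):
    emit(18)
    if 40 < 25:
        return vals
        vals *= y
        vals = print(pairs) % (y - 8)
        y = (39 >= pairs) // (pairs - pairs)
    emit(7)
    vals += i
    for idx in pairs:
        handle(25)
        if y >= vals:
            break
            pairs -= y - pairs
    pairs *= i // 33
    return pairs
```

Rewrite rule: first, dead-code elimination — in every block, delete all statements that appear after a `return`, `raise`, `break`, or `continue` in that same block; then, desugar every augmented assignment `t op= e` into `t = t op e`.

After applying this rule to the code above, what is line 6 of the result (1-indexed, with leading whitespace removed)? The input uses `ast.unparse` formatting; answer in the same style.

Transformed code:
def calc(y, pairs, i, vals):
    emit(18)
    if 40 < 25:
        return vals
    emit(7)
    vals = vals + i
    for idx in pairs:
        handle(25)
        if y >= vals:
            break
    pairs = pairs * (i // 33)
    return pairs

vals = vals + i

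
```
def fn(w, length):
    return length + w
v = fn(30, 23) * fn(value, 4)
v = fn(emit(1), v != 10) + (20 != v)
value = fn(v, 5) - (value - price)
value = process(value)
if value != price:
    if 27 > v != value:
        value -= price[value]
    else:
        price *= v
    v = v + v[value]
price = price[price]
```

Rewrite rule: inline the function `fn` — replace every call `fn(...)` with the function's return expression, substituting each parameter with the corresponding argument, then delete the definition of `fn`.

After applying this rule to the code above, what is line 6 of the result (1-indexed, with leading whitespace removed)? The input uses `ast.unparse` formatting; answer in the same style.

if 27 > v != value:

Transformed code:
v = (23 + 30) * (4 + value)
v = (v != 10) + emit(1) + (20 != v)
value = 5 + v - (value - price)
value = process(value)
if value != price:
    if 27 > v != value:
        value -= price[value]
    else:
        price *= v
    v = v + v[value]
price = price[price]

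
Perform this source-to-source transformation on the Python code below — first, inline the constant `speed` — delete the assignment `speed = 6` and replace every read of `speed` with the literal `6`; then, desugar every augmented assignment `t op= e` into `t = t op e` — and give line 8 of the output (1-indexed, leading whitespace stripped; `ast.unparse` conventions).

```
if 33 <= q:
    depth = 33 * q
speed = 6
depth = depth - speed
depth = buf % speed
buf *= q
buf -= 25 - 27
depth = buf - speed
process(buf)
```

Transformed code:
if 33 <= q:
    depth = 33 * q
depth = depth - 6
depth = buf % 6
buf = buf * q
buf = buf - (25 - 27)
depth = buf - 6
process(buf)

process(buf)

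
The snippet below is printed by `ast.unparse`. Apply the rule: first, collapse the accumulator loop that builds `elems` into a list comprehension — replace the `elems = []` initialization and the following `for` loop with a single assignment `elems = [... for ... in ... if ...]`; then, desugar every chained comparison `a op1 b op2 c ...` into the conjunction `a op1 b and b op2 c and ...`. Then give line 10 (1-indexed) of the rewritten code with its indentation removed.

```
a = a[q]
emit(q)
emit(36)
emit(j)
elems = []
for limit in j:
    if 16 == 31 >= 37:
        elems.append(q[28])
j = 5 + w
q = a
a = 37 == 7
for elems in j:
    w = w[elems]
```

w = w[elems]

Transformed code:
a = a[q]
emit(q)
emit(36)
emit(j)
elems = [q[28] for limit in j if 16 == 31 and 31 >= 37]
j = 5 + w
q = a
a = 37 == 7
for elems in j:
    w = w[elems]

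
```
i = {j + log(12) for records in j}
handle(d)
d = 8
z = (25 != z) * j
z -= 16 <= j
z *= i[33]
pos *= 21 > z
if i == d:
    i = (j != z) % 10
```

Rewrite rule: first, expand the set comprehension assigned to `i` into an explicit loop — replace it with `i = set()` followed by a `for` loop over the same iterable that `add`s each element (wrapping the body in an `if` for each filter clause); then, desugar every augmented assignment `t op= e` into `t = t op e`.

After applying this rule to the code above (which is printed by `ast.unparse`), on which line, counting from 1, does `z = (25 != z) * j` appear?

Transformed code:
i = set()
for records in j:
    i.add(j + log(12))
handle(d)
d = 8
z = (25 != z) * j
z = z - (16 <= j)
z = z * i[33]
pos = pos * (21 > z)
if i == d:
    i = (j != z) % 10

6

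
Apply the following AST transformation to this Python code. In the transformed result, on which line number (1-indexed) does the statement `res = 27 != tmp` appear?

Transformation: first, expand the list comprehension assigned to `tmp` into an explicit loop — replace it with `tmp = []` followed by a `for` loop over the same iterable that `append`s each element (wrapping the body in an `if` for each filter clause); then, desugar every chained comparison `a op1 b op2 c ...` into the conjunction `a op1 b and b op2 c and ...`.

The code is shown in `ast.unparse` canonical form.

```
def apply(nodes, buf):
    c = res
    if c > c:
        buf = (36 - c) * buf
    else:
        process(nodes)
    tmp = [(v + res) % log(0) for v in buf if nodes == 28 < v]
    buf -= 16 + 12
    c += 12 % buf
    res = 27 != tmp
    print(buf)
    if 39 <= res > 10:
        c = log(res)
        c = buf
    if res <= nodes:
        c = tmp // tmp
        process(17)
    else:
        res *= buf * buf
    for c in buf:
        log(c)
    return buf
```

13

Transformed code:
def apply(nodes, buf):
    c = res
    if c > c:
        buf = (36 - c) * buf
    else:
        process(nodes)
    tmp = []
    for v in buf:
        if nodes == 28 and 28 < v:
            tmp.append((v + res) % log(0))
    buf -= 16 + 12
    c += 12 % buf
    res = 27 != tmp
    print(buf)
    if 39 <= res and res > 10:
        c = log(res)
        c = buf
    if res <= nodes:
        c = tmp // tmp
        process(17)
    else:
        res *= buf * buf
    for c in buf:
        log(c)
    return buf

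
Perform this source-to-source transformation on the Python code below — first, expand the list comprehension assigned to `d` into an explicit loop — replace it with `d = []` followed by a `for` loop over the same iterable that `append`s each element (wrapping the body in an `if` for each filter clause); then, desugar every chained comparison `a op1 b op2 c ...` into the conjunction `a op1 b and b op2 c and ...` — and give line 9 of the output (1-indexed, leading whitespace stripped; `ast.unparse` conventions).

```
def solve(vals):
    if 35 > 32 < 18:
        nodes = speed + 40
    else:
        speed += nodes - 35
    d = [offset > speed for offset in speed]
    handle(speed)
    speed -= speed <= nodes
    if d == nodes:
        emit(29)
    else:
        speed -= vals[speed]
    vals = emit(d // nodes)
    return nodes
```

Transformed code:
def solve(vals):
    if 35 > 32 and 32 < 18:
        nodes = speed + 40
    else:
        speed += nodes - 35
    d = []
    for offset in speed:
        d.append(offset > speed)
    handle(speed)
    speed -= speed <= nodes
    if d == nodes:
        emit(29)
    else:
        speed -= vals[speed]
    vals = emit(d // nodes)
    return nodes

handle(speed)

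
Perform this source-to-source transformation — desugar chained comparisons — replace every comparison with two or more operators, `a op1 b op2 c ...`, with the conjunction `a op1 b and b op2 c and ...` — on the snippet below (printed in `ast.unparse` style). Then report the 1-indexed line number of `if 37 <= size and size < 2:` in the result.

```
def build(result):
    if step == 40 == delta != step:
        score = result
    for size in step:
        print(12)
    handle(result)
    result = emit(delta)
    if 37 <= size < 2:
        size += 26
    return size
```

8

Transformed code:
def build(result):
    if step == 40 and 40 == delta and (delta != step):
        score = result
    for size in step:
        print(12)
    handle(result)
    result = emit(delta)
    if 37 <= size and size < 2:
        size += 26
    return size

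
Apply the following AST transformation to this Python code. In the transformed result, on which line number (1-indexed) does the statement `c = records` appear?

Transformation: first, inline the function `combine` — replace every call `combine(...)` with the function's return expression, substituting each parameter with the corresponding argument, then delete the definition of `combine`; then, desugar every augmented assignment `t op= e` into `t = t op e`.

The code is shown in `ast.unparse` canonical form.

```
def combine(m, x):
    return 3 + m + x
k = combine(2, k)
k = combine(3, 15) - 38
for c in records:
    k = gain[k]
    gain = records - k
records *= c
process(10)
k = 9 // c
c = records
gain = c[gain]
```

9

Transformed code:
k = 3 + 2 + k
k = 3 + 3 + 15 - 38
for c in records:
    k = gain[k]
    gain = records - k
records = records * c
process(10)
k = 9 // c
c = records
gain = c[gain]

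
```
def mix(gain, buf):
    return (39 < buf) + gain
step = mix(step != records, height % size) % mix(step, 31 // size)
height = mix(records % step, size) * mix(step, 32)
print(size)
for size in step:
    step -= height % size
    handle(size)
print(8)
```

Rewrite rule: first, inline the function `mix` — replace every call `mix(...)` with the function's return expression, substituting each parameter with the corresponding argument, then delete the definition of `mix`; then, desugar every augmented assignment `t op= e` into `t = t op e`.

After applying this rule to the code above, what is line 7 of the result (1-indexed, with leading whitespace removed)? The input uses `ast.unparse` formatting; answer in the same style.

print(8)

Transformed code:
step = ((39 < height % size) + (step != records)) % ((39 < 31 // size) + step)
height = ((39 < size) + records % step) * ((39 < 32) + step)
print(size)
for size in step:
    step = step - height % size
    handle(size)
print(8)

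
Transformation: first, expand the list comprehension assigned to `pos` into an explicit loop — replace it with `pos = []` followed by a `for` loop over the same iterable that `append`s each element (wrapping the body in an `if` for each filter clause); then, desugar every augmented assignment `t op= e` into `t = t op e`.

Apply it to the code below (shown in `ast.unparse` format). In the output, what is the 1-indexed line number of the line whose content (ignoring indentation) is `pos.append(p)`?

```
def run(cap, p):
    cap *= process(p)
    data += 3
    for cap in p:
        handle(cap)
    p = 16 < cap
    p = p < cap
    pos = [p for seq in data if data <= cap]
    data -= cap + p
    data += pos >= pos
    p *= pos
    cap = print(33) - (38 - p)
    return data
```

Transformed code:
def run(cap, p):
    cap = cap * process(p)
    data = data + 3
    for cap in p:
        handle(cap)
    p = 16 < cap
    p = p < cap
    pos = []
    for seq in data:
        if data <= cap:
            pos.append(p)
    data = data - (cap + p)
    data = data + (pos >= pos)
    p = p * pos
    cap = print(33) - (38 - p)
    return data

11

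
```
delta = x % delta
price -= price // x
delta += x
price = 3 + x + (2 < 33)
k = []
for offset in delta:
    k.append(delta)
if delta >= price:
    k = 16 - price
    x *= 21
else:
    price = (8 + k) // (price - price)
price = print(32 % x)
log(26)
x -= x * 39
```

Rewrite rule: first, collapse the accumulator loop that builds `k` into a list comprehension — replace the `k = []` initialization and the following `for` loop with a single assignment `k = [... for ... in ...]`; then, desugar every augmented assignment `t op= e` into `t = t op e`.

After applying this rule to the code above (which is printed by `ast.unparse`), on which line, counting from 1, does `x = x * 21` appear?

Transformed code:
delta = x % delta
price = price - price // x
delta = delta + x
price = 3 + x + (2 < 33)
k = [delta for offset in delta]
if delta >= price:
    k = 16 - price
    x = x * 21
else:
    price = (8 + k) // (price - price)
price = print(32 % x)
log(26)
x = x - x * 39

8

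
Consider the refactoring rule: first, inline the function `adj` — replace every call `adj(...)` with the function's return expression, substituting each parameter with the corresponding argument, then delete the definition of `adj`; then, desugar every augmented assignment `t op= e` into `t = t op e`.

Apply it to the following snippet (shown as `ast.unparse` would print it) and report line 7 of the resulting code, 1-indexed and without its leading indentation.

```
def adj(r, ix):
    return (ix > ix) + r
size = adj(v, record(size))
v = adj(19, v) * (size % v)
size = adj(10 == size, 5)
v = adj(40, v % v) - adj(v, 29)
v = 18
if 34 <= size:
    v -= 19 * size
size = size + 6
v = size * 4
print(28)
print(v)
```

Transformed code:
size = (record(size) > record(size)) + v
v = ((v > v) + 19) * (size % v)
size = (5 > 5) + (10 == size)
v = (v % v > v % v) + 40 - ((29 > 29) + v)
v = 18
if 34 <= size:
    v = v - 19 * size
size = size + 6
v = size * 4
print(28)
print(v)

v = v - 19 * size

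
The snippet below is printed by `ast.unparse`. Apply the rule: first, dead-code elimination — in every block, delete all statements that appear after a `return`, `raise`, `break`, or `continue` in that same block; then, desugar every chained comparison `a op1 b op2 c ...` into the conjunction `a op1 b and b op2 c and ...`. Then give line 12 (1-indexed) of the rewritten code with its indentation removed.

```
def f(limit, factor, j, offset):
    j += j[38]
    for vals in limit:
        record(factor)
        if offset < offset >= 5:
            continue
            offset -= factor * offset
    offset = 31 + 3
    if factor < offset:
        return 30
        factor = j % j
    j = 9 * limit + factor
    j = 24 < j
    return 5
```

return 5

Transformed code:
def f(limit, factor, j, offset):
    j += j[38]
    for vals in limit:
        record(factor)
        if offset < offset and offset >= 5:
            continue
    offset = 31 + 3
    if factor < offset:
        return 30
    j = 9 * limit + factor
    j = 24 < j
    return 5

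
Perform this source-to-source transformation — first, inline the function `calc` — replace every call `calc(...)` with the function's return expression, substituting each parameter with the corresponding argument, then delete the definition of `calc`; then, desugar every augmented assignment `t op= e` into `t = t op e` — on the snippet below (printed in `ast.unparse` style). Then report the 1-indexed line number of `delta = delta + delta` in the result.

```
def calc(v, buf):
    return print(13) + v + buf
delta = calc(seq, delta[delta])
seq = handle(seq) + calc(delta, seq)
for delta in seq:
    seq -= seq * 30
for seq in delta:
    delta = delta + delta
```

6

Transformed code:
delta = print(13) + seq + delta[delta]
seq = handle(seq) + (print(13) + delta + seq)
for delta in seq:
    seq = seq - seq * 30
for seq in delta:
    delta = delta + delta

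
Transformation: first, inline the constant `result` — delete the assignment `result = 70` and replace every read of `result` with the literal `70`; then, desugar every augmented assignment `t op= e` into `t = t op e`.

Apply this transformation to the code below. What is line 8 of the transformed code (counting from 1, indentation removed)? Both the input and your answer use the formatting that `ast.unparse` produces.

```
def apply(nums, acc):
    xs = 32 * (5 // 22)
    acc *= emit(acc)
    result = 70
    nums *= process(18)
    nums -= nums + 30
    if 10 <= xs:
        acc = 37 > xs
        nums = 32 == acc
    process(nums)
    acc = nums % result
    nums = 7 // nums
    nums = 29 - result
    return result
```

Transformed code:
def apply(nums, acc):
    xs = 32 * (5 // 22)
    acc = acc * emit(acc)
    nums = nums * process(18)
    nums = nums - (nums + 30)
    if 10 <= xs:
        acc = 37 > xs
        nums = 32 == acc
    process(nums)
    acc = nums % 70
    nums = 7 // nums
    nums = 29 - 70
    return 70

nums = 32 == acc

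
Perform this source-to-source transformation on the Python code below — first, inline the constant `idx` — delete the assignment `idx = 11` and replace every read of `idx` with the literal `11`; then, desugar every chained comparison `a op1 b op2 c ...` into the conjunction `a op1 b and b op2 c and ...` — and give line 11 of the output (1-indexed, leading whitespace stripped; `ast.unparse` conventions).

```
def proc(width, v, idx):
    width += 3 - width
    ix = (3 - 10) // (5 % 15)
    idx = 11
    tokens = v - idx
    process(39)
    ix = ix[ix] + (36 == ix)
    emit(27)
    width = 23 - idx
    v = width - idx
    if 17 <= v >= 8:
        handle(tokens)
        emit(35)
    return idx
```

Transformed code:
def proc(width, v, idx):
    width += 3 - width
    ix = (3 - 10) // (5 % 15)
    tokens = v - 11
    process(39)
    ix = ix[ix] + (36 == ix)
    emit(27)
    width = 23 - 11
    v = width - 11
    if 17 <= v and v >= 8:
        handle(tokens)
        emit(35)
    return 11

handle(tokens)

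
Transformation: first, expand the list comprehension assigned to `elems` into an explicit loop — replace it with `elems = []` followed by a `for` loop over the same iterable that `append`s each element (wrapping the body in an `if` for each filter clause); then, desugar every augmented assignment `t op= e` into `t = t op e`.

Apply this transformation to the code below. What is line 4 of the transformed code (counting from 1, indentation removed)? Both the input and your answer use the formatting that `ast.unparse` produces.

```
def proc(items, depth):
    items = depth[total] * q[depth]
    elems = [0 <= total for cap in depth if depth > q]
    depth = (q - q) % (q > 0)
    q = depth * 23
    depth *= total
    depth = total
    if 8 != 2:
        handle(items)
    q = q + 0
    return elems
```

for cap in depth:

Transformed code:
def proc(items, depth):
    items = depth[total] * q[depth]
    elems = []
    for cap in depth:
        if depth > q:
            elems.append(0 <= total)
    depth = (q - q) % (q > 0)
    q = depth * 23
    depth = depth * total
    depth = total
    if 8 != 2:
        handle(items)
    q = q + 0
    return elems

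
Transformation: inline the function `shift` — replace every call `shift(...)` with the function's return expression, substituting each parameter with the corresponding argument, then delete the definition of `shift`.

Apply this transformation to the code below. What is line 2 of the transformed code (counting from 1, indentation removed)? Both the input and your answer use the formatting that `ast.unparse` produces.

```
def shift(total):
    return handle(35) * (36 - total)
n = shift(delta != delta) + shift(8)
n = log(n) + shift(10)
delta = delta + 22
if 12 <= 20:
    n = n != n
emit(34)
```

n = log(n) + handle(35) * (36 - 10)

Transformed code:
n = handle(35) * (36 - (delta != delta)) + handle(35) * (36 - 8)
n = log(n) + handle(35) * (36 - 10)
delta = delta + 22
if 12 <= 20:
    n = n != n
emit(34)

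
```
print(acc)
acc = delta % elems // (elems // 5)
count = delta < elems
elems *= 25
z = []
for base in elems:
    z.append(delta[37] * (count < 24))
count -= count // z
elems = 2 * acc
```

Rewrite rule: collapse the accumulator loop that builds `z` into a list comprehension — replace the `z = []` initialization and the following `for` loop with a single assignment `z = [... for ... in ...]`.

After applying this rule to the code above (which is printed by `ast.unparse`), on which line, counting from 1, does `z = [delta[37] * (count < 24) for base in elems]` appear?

5

Transformed code:
print(acc)
acc = delta % elems // (elems // 5)
count = delta < elems
elems *= 25
z = [delta[37] * (count < 24) for base in elems]
count -= count // z
elems = 2 * acc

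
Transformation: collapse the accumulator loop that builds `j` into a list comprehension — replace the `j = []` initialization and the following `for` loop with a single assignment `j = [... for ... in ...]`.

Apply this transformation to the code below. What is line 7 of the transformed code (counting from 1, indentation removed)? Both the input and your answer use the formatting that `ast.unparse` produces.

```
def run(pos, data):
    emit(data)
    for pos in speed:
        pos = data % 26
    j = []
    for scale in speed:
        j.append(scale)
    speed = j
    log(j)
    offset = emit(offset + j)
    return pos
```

Transformed code:
def run(pos, data):
    emit(data)
    for pos in speed:
        pos = data % 26
    j = [scale for scale in speed]
    speed = j
    log(j)
    offset = emit(offset + j)
    return pos

log(j)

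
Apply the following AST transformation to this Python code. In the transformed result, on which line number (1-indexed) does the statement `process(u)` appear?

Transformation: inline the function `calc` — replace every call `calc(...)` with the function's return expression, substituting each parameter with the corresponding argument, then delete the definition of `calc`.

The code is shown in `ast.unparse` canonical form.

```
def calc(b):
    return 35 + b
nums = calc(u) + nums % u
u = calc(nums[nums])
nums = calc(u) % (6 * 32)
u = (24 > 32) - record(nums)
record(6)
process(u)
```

Transformed code:
nums = 35 + u + nums % u
u = 35 + nums[nums]
nums = (35 + u) % (6 * 32)
u = (24 > 32) - record(nums)
record(6)
process(u)

6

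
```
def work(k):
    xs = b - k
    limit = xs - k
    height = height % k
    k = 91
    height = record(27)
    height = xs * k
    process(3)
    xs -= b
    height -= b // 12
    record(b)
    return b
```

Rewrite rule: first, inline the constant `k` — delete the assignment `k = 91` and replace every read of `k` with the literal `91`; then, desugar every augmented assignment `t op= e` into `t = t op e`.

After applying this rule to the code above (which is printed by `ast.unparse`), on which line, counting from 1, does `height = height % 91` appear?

4

Transformed code:
def work(k):
    xs = b - 91
    limit = xs - 91
    height = height % 91
    height = record(27)
    height = xs * 91
    process(3)
    xs = xs - b
    height = height - b // 12
    record(b)
    return b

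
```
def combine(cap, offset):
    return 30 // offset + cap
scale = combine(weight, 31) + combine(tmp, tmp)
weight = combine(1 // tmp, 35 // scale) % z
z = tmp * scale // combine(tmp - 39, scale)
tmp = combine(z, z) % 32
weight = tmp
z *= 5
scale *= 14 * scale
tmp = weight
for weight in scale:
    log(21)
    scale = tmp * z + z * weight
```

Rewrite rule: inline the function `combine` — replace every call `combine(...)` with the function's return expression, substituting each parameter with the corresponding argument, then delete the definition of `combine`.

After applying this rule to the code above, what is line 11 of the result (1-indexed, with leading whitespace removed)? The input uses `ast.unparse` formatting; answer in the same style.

Transformed code:
scale = 30 // 31 + weight + (30 // tmp + tmp)
weight = (30 // (35 // scale) + 1 // tmp) % z
z = tmp * scale // (30 // scale + (tmp - 39))
tmp = (30 // z + z) % 32
weight = tmp
z *= 5
scale *= 14 * scale
tmp = weight
for weight in scale:
    log(21)
    scale = tmp * z + z * weight

scale = tmp * z + z * weight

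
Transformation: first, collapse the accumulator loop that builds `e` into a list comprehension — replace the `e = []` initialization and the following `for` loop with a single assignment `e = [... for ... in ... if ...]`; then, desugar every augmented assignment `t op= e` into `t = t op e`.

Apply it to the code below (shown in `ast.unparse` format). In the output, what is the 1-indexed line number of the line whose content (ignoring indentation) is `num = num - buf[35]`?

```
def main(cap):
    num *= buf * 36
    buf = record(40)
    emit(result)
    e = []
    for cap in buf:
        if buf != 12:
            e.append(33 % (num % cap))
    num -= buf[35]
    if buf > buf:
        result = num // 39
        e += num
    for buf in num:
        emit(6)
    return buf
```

Transformed code:
def main(cap):
    num = num * (buf * 36)
    buf = record(40)
    emit(result)
    e = [33 % (num % cap) for cap in buf if buf != 12]
    num = num - buf[35]
    if buf > buf:
        result = num // 39
        e = e + num
    for buf in num:
        emit(6)
    return buf

6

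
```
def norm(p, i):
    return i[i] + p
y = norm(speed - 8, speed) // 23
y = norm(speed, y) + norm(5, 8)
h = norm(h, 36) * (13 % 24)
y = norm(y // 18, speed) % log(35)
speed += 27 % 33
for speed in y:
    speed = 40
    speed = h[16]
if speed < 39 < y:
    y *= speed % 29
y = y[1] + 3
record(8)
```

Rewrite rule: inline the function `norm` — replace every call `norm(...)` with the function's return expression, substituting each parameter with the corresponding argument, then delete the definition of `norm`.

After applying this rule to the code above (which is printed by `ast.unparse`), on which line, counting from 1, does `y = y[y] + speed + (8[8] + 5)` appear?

Transformed code:
y = (speed[speed] + (speed - 8)) // 23
y = y[y] + speed + (8[8] + 5)
h = (36[36] + h) * (13 % 24)
y = (speed[speed] + y // 18) % log(35)
speed += 27 % 33
for speed in y:
    speed = 40
    speed = h[16]
if speed < 39 < y:
    y *= speed % 29
y = y[1] + 3
record(8)

2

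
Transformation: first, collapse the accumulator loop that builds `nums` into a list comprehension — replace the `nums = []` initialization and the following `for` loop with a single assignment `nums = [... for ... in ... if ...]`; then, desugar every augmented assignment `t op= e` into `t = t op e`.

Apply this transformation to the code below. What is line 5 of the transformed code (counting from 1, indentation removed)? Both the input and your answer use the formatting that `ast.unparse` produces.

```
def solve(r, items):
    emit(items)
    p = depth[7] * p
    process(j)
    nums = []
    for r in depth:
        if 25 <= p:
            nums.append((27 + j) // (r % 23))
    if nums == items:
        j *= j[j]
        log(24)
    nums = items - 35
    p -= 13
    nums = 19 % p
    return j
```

nums = [(27 + j) // (r % 23) for r in depth if 25 <= p]

Transformed code:
def solve(r, items):
    emit(items)
    p = depth[7] * p
    process(j)
    nums = [(27 + j) // (r % 23) for r in depth if 25 <= p]
    if nums == items:
        j = j * j[j]
        log(24)
    nums = items - 35
    p = p - 13
    nums = 19 % p
    return j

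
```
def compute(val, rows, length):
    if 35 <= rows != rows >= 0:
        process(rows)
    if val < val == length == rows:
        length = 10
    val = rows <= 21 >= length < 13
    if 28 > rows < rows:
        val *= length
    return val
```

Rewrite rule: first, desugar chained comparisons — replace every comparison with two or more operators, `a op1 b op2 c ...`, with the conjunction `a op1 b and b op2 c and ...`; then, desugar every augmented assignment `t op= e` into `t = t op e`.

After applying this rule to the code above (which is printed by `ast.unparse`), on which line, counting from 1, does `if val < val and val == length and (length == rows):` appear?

4

Transformed code:
def compute(val, rows, length):
    if 35 <= rows and rows != rows and (rows >= 0):
        process(rows)
    if val < val and val == length and (length == rows):
        length = 10
    val = rows <= 21 and 21 >= length and (length < 13)
    if 28 > rows and rows < rows:
        val = val * length
    return val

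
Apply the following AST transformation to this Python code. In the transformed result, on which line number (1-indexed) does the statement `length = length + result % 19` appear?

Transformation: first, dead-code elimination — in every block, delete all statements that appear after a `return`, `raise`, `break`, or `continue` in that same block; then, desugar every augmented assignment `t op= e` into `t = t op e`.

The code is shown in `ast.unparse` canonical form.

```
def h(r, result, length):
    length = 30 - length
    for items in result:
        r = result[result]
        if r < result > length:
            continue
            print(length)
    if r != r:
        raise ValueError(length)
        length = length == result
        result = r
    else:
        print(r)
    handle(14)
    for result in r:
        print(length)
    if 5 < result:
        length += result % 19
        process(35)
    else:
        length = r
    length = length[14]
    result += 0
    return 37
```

Transformed code:
def h(r, result, length):
    length = 30 - length
    for items in result:
        r = result[result]
        if r < result > length:
            continue
    if r != r:
        raise ValueError(length)
    else:
        print(r)
    handle(14)
    for result in r:
        print(length)
    if 5 < result:
        length = length + result % 19
        process(35)
    else:
        length = r
    length = length[14]
    result = result + 0
    return 37

15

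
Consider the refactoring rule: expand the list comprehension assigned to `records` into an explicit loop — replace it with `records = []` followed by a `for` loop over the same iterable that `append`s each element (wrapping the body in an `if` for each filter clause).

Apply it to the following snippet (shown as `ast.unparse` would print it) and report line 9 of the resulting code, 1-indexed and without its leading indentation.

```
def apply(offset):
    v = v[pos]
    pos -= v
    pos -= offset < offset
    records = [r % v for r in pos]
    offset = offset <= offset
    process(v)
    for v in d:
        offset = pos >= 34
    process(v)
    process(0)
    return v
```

process(v)

Transformed code:
def apply(offset):
    v = v[pos]
    pos -= v
    pos -= offset < offset
    records = []
    for r in pos:
        records.append(r % v)
    offset = offset <= offset
    process(v)
    for v in d:
        offset = pos >= 34
    process(v)
    process(0)
    return v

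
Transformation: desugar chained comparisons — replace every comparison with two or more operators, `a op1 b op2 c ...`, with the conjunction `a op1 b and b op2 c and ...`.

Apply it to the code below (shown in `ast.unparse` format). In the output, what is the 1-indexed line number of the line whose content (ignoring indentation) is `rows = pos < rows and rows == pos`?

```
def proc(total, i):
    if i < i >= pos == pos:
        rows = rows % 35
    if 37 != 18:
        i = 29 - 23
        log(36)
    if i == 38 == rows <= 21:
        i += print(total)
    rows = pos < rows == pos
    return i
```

Transformed code:
def proc(total, i):
    if i < i and i >= pos and (pos == pos):
        rows = rows % 35
    if 37 != 18:
        i = 29 - 23
        log(36)
    if i == 38 and 38 == rows and (rows <= 21):
        i += print(total)
    rows = pos < rows and rows == pos
    return i

9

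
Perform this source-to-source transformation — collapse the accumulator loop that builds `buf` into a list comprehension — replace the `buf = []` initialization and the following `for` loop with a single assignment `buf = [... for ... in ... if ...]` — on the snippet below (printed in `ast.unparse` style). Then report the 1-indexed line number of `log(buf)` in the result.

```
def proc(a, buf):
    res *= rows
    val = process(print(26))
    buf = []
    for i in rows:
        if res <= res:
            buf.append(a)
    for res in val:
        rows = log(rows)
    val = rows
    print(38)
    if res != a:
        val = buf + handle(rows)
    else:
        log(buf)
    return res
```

Transformed code:
def proc(a, buf):
    res *= rows
    val = process(print(26))
    buf = [a for i in rows if res <= res]
    for res in val:
        rows = log(rows)
    val = rows
    print(38)
    if res != a:
        val = buf + handle(rows)
    else:
        log(buf)
    return res

12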